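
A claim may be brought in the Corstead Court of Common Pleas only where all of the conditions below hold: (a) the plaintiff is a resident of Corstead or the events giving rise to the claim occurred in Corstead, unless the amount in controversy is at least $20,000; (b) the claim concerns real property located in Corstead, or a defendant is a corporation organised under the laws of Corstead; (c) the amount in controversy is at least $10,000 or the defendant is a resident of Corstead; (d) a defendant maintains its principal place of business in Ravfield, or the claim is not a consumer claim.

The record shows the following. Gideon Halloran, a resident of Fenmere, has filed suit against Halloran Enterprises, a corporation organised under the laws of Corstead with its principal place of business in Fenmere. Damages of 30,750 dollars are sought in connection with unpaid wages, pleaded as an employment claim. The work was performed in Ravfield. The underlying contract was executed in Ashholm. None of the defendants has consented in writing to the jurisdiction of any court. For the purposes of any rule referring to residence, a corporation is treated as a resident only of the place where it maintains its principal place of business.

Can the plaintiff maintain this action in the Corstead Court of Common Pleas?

Yes

The Corstead Court of Common Pleas:
  (a) The plaintiff resides in Fenmere, not Corstead; the operative events occurred in Ravfield, not Corstead — none of the alternatives is met. However, the amount in controversy is $30,750, which meets the 20,000 dollars floor, so the 'unless' proviso supplies this condition. Condition met.
  (b) Halloran Enterprises is organised under the laws of Corstead — that alternative is enough. Met.
  (c) The amount in controversy is $30,750, which meets the USD 10,000 floor, so this disjunct is met. Satisfied.
  (d) The claim is an employment claim, not a consumer claim — that alternative is enough. Met.
  → The court has jurisdiction.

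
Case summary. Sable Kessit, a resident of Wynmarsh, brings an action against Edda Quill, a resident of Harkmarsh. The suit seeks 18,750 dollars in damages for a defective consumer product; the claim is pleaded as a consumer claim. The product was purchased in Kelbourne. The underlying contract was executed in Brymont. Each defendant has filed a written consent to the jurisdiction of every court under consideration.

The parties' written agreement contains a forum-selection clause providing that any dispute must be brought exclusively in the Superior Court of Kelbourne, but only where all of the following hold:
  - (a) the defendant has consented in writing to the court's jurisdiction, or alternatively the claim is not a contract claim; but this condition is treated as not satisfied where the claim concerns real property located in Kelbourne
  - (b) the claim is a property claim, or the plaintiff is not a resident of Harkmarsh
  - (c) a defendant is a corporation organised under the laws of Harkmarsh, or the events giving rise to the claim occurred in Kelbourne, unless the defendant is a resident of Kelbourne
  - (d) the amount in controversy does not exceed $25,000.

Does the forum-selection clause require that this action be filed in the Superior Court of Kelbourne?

The Superior Court of Kelbourne:
  (a) Every defendant has filed written consent, which satisfies one of the alternatives. The exception is not triggered, since the claim does not concern real property. Satisfied.
  (b) The plaintiff resides in Wynmarsh, which is not Harkmarsh — that alternative is enough. Condition met.
  (c) The operative events occurred in Kelbourne, so one alternative holds. Condition met.
  (d) The amount in controversy is USD 18,750, within the USD 25,000 ceiling. Condition met.
  → Forum clause is triggered.

Yes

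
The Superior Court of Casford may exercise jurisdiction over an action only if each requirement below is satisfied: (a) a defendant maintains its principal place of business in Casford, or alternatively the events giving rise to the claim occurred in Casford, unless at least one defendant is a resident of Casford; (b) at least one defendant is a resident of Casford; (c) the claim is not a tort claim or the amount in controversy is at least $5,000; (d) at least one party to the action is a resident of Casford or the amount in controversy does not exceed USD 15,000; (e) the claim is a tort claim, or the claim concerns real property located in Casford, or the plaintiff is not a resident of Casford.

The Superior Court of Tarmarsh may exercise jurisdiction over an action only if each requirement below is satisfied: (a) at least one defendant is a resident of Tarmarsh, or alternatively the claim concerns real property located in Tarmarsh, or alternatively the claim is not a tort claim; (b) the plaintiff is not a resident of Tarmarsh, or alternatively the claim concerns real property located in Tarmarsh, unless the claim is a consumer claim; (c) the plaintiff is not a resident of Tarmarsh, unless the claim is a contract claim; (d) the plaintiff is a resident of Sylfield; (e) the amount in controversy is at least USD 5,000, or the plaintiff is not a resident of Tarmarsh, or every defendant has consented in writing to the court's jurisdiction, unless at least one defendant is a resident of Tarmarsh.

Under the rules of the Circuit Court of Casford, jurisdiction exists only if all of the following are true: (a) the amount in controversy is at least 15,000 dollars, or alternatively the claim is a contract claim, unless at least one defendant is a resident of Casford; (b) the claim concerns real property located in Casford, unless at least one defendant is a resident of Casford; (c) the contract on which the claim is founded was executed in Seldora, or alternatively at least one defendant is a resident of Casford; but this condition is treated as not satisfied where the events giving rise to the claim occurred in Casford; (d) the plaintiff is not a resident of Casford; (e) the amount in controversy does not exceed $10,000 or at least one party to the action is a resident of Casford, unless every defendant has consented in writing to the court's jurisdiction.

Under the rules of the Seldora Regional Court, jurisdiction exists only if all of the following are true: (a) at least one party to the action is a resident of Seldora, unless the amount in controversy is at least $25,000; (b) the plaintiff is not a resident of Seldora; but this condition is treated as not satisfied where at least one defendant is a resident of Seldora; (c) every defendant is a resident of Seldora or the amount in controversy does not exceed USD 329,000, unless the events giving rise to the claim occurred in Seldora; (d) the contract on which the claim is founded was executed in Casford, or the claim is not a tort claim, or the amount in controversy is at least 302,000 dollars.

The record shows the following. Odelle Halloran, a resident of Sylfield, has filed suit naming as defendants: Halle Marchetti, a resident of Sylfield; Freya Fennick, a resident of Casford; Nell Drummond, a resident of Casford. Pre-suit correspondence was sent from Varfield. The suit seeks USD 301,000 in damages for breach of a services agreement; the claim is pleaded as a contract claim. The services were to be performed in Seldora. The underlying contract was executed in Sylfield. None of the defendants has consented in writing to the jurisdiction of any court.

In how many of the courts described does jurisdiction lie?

The Superior Court of Casford:
  (a) No defendant is a corporation; the operative events occurred in Seldora, not Casford — every alternative fails. The proviso rescues it, though: Freya Fennick resides in Casford. Condition met.
  (b) Freya Fennick resides in Casford. Met.
  (c) The claim is a contract claim, not a tort claim, so this disjunct is met. Met.
  (d) Freya Fennick resides in Casford, which satisfies one of the alternatives. Condition met.
  (e) The plaintiff resides in Sylfield, which is not Casford, so this disjunct is met. Met.
  → Jurisdiction lies.
The Superior Court of Tarmarsh:
  (a) The claim is a contract claim, not a tort claim, which satisfies one of the alternatives. Condition met.
  (b) The plaintiff resides in Sylfield, which is not Tarmarsh, so one alternative holds. Met.
  (c) The plaintiff resides in Sylfield, which is not Tarmarsh. Satisfied.
  (d) The plaintiff resides in Sylfield. Condition met.
  (e) The amount in controversy is $301,000, which meets the 5,000 dollars floor, which satisfies one of the alternatives. Satisfied.
  → Every requirement is satisfied — jurisdiction.
The Circuit Court of Casford:
  (a) The amount in controversy is 301,000 dollars, which meets the 15,000 dollars floor, so one alternative holds. Satisfied.
  (b) The claim does not concern real property. The proviso rescues it, though: Freya Fennick resides in Casford. Satisfied.
  (c) Freya Fennick resides in Casford — that alternative is enough. The exception is not triggered, since the operative events occurred in Seldora, not Casford. Met.
  (d) The plaintiff resides in Sylfield, which is not Casford. Condition met.
  (e) Freya Fennick resides in Casford — that alternative is enough. Met.
  → The court has jurisdiction.
The Seldora Regional Court:
  (a) No party resides in Seldora. The proviso rescues it, though: the amount in controversy is USD 301,000, which meets the 25,000 dollars floor. Met.
  (b) The plaintiff resides in Sylfield, which is not Seldora. And the carve-out is inapplicable — no defendant resides in Seldora (they reside in Sylfield, Casford, Casford). Satisfied.
  (c) The amount in controversy is $301,000, within the $329,000 ceiling, which satisfies one of the alternatives. Condition met.
  (d) The claim is a contract claim, not a tort claim, so this disjunct is met. Met.
  → Jurisdiction lies.
Courts with jurisdiction: the Superior Court of Casford, the Superior Court of Tarmarsh, the Circuit Court of Casford, the Seldora Regional Court — 4 in total.

4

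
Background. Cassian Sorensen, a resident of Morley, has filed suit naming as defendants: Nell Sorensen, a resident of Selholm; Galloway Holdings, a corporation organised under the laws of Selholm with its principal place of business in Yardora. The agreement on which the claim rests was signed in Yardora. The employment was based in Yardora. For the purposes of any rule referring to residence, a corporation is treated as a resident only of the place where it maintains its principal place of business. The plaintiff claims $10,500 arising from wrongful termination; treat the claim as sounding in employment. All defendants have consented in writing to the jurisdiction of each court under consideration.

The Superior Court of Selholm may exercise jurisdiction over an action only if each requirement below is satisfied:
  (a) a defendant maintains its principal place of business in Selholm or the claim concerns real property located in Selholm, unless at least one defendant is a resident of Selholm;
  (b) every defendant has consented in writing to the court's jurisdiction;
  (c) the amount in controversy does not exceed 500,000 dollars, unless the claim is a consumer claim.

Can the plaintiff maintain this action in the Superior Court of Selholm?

The Superior Court of Selholm:
  (a) The corporate defendant(s) have their principal place of business in Yardora, not Selholm; the claim does not concern real property — none of the alternatives is met. The proviso rescues it, though: Nell Sorensen resides in Selholm. Met.
  (b) Every defendant has filed written consent. Met.
  (c) The amount in controversy is $10,500, within the USD 500,000 ceiling. Met.
  → The court has jurisdiction.

Yes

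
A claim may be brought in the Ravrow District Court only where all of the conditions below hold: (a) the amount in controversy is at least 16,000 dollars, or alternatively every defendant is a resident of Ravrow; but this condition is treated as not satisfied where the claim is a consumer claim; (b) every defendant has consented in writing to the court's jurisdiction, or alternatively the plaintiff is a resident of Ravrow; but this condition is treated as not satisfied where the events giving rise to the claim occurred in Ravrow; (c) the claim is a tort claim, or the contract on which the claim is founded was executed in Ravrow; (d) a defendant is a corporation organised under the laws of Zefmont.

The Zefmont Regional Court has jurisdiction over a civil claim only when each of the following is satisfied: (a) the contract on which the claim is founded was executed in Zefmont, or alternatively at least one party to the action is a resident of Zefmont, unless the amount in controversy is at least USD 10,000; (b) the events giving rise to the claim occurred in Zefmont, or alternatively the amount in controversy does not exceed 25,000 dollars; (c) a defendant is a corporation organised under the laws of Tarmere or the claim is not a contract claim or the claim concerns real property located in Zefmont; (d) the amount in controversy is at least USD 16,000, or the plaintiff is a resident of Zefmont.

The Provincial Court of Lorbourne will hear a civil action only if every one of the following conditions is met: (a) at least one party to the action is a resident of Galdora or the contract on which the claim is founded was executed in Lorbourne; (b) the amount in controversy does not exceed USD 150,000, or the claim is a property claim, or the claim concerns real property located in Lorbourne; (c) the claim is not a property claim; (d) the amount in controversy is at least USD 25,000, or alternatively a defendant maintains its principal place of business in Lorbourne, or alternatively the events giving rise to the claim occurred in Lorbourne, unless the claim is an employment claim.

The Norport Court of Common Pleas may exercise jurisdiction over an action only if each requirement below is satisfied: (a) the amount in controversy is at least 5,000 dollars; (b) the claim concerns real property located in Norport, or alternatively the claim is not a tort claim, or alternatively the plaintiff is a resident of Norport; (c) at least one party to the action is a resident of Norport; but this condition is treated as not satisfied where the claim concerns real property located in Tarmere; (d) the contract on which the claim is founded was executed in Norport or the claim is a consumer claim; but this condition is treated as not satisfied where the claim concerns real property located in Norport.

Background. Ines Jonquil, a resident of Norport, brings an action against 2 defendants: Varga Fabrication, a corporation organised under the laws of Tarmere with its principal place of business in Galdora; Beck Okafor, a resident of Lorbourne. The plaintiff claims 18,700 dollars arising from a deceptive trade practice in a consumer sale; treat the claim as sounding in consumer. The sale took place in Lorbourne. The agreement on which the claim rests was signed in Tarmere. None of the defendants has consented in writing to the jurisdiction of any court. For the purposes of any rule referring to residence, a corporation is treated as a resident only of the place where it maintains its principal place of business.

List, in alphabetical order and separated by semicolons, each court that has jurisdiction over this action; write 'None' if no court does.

the Norport Court of Common Pleas; the Provincial Court of Lorbourne; the Zefmont Regional Court

The Ravrow District Court:
  (a) The amount in controversy is 18,700 dollars, which meets the 16,000 dollars floor, which satisfies one of the alternatives. But the claim is a consumer claim, triggering the carve-out and defeating this condition. Not satisfied.
  (b) No such written consent has been filed; the plaintiff resides in Norport, not Ravrow — none of the alternatives is met. Condition not met.
  (c) The claim is a consumer claim, not a tort claim; the contract was executed in Tarmere, not Ravrow — every alternative fails. Not met.
  (d) The corporate defendant(s) are organised in Tarmere, not Zefmont. Not satisfied.
  → The court lacks jurisdiction.
The Zefmont Regional Court:
  (a) The contract was executed in Tarmere, not Zefmont; no party resides in Zefmont — none of the alternatives is met. But the amount in controversy is $18,700, which meets the $10,000 floor, and the 'unless' clause therefore excuses the requirement. Condition met.
  (b) The amount in controversy is $18,700, within the 25,000 dollars ceiling, which satisfies one of the alternatives. Met.
  (c) Varga Fabrication is organised under the laws of Tarmere, so one alternative holds. Condition met.
  (d) The amount in controversy is $18,700, which meets the $16,000 floor, which satisfies one of the alternatives. Satisfied.
  → All conditions met; jurisdiction exists.
The Provincial Court of Lorbourne:
  (a) Varga Fabrication resides in Galdora, so this disjunct is met. Satisfied.
  (b) The amount in controversy is 18,700 dollars, within the USD 150,000 ceiling, so one alternative holds. Met.
  (c) The claim is a consumer claim, not a property claim. Condition met.
  (d) The operative events occurred in Lorbourne, so one alternative holds. Met.
  → Every requirement is satisfied — jurisdiction.
The Norport Court of Common Pleas:
  (a) The amount in controversy is 18,700 dollars, which meets the $5,000 floor. Satisfied.
  (b) The claim is a consumer claim, not a tort claim — that alternative is enough. Met.
  (c) Ines Jonquil resides in Norport. And the carve-out is inapplicable — the claim does not concern real property. Met.
  (d) The claim is a consumer claim, so one alternative holds. The exception is not triggered, since the claim does not concern real property. Met.
  → The court has jurisdiction.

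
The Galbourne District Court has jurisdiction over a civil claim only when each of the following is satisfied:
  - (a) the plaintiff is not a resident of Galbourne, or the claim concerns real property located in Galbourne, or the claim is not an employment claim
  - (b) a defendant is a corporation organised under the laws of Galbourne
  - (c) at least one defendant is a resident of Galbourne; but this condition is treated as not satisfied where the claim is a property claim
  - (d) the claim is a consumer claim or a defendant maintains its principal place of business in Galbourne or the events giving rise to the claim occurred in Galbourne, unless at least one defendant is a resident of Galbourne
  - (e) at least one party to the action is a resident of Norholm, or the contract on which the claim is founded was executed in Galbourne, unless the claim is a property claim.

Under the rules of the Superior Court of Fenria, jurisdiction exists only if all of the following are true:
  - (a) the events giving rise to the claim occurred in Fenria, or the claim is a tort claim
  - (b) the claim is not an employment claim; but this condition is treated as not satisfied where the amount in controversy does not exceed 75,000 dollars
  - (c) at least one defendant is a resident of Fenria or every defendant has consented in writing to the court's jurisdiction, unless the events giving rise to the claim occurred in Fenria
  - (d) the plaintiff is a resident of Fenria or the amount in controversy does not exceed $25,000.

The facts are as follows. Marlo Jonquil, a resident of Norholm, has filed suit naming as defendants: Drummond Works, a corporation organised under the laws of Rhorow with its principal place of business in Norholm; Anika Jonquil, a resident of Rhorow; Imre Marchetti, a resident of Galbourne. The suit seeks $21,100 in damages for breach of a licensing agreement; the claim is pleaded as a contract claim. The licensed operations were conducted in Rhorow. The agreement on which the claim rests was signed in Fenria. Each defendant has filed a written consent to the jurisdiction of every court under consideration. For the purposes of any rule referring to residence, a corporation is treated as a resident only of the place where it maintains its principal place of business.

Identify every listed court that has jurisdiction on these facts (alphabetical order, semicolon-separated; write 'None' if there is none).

None

The Galbourne District Court:
  (a) The plaintiff resides in Norholm, which is not Galbourne — that alternative is enough. Condition met.
  (b) The corporate defendant(s) are organised in Rhorow, not Galbourne. Not met.
  (c) Imre Marchetti resides in Galbourne. The carve-out does not apply: the claim is a contract claim, not a property claim. Condition met.
  (d) The claim is a contract claim, not a consumer claim; the corporate defendant(s) have their principal place of business in Norholm, not Galbourne; the operative events occurred in Rhorow, not Galbourne — no alternative holds. However, Imre Marchetti resides in Galbourne, so the 'unless' proviso supplies this condition. Met.
  (e) Marlo Jonquil resides in Norholm, so this disjunct is met. Satisfied.
  → The court lacks jurisdiction.
The Superior Court of Fenria:
  (a) The operative events occurred in Rhorow, not Fenria; the claim is a contract claim, not a tort claim — no alternative holds. Not satisfied.
  (b) The claim is a contract claim, not an employment claim. However, the amount in controversy is USD 21,100, within the $75,000 ceiling, which falls within the stated exception and so defeats the condition. Not met.
  (c) Every defendant has filed written consent, so this disjunct is met. Satisfied.
  (d) The amount in controversy is 21,100 dollars, within the USD 25,000 ceiling, so this disjunct is met. Condition met.
  → At least one condition fails; no jurisdiction.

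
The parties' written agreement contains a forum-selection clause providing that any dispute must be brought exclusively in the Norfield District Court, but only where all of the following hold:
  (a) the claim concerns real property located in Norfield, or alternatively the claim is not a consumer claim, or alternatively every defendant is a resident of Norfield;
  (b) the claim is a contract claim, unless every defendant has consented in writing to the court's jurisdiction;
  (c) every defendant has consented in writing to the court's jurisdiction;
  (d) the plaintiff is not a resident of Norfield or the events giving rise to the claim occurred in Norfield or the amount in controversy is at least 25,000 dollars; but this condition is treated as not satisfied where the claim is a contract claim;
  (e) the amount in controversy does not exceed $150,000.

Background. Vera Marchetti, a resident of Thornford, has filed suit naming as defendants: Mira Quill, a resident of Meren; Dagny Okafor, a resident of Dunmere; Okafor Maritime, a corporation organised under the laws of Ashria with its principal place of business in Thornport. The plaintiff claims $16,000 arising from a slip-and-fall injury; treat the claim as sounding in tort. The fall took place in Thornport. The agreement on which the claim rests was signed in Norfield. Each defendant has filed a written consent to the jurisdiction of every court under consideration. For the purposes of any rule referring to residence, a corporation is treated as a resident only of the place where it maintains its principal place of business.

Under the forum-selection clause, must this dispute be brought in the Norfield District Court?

Yes

The Norfield District Court:
  (a) The claim is a tort claim, not a consumer claim, so this disjunct is met. Satisfied.
  (b) The claim is a tort claim, not a contract claim. But every defendant has filed written consent, and the 'unless' clause therefore excuses the requirement. Satisfied.
  (c) Every defendant has filed written consent. Satisfied.
  (d) The plaintiff resides in Thornford, which is not Norfield, so one alternative holds. And the carve-out is inapplicable — the claim is a tort claim, not a contract claim. Met.
  (e) The amount in controversy is 16,000 dollars, within the 150,000 dollars ceiling. Met.
  → Forum clause is triggered.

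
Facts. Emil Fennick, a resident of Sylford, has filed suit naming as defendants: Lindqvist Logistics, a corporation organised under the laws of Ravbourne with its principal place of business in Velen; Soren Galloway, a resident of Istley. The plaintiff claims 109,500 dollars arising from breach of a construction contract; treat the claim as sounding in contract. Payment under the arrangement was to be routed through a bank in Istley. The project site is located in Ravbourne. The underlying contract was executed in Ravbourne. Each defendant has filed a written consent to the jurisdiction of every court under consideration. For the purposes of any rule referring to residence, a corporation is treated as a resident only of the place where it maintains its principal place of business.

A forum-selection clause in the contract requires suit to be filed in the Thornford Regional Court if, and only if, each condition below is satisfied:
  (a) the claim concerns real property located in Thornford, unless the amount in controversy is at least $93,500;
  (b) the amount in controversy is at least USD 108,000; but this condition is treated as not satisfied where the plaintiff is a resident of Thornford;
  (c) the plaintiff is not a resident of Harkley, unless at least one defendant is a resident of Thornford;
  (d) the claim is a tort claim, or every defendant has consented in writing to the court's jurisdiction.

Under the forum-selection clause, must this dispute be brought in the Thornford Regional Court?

Yes

The Thornford Regional Court:
  (a) The claim does not concern real property. But the amount in controversy is $109,500, which meets the USD 93,500 floor, and the 'unless' clause therefore excuses the requirement. Met.
  (b) The amount in controversy is $109,500, which meets the USD 108,000 floor. The carve-out does not apply: the plaintiff resides in Sylford, not Thornford. Condition met.
  (c) The plaintiff resides in Sylford, which is not Harkley. Satisfied.
  (d) Every defendant has filed written consent, so one alternative holds. Met.
  → The clause applies.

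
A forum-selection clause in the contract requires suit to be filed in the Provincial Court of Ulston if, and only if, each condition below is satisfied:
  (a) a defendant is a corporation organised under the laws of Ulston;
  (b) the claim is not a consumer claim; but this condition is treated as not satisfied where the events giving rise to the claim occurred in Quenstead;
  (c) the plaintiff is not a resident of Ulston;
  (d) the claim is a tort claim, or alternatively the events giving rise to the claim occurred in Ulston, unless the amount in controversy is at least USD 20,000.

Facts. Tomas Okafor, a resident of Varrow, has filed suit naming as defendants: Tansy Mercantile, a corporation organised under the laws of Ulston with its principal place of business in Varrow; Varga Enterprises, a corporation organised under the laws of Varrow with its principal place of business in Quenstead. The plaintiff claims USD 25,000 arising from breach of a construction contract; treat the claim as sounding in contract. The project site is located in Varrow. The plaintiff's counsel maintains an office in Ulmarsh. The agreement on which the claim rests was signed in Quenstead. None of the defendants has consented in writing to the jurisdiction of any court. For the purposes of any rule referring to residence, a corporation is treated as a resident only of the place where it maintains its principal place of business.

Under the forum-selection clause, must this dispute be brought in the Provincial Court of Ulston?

Yes

The Provincial Court of Ulston:
  (a) Tansy Mercantile is organised under the laws of Ulston. Satisfied.
  (b) The claim is a contract claim, not a consumer claim. And the carve-out is inapplicable — the operative events occurred in Varrow, not Quenstead. Condition met.
  (c) The plaintiff resides in Varrow, which is not Ulston. Satisfied.
  (d) The claim is a contract claim, not a tort claim; the operative events occurred in Varrow, not Ulston — none of the alternatives is met. The proviso rescues it, though: the amount in controversy is USD 25,000, which meets the $20,000 floor. Satisfied.
  → Forum clause is triggered.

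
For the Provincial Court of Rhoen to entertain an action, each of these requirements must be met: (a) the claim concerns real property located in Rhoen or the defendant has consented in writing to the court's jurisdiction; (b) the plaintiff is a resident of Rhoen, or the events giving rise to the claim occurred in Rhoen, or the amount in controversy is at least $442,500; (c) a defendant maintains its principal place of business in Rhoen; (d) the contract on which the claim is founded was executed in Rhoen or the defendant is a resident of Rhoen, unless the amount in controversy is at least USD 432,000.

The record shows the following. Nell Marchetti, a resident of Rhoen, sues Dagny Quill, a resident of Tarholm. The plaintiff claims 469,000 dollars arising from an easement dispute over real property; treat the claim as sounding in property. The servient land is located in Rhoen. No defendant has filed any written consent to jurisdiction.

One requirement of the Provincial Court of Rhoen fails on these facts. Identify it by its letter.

(c)

The Provincial Court of Rhoen:
  (a) The property lies in Rhoen, so one alternative holds. Met.
  (b) The plaintiff resides in Rhoen, which satisfies one of the alternatives. Condition met.
  (c) No defendant is a corporation. Not satisfied.
  (d) No contract (and hence no place of execution) is alleged; the defendant resides in Tarholm, not Rhoen — every alternative fails. But the amount in controversy is 469,000 dollars, which meets the USD 432,000 floor, and the 'unless' clause therefore excuses the requirement. Condition met.
Only condition (c) fails.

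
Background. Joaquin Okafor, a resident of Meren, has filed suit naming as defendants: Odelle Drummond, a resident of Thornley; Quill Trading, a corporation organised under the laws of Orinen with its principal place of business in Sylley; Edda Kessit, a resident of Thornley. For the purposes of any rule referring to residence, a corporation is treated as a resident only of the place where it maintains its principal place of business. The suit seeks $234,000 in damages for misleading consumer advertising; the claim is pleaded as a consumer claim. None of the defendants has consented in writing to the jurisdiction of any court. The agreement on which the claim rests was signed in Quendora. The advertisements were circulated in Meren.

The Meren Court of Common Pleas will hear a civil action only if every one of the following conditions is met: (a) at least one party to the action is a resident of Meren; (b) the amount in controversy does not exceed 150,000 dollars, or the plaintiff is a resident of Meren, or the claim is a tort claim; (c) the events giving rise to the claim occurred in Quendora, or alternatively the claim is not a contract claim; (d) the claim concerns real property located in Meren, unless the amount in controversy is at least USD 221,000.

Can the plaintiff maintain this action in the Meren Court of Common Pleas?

Yes

The Meren Court of Common Pleas:
  (a) Joaquin Okafor resides in Meren. Satisfied.
  (b) The plaintiff resides in Meren — that alternative is enough. Met.
  (c) The claim is a consumer claim, not a contract claim, so one alternative holds. Met.
  (d) The claim does not concern real property. The proviso rescues it, though: the amount in controversy is USD 234,000, which meets the $221,000 floor. Condition met.
  → All conditions met; jurisdiction exists.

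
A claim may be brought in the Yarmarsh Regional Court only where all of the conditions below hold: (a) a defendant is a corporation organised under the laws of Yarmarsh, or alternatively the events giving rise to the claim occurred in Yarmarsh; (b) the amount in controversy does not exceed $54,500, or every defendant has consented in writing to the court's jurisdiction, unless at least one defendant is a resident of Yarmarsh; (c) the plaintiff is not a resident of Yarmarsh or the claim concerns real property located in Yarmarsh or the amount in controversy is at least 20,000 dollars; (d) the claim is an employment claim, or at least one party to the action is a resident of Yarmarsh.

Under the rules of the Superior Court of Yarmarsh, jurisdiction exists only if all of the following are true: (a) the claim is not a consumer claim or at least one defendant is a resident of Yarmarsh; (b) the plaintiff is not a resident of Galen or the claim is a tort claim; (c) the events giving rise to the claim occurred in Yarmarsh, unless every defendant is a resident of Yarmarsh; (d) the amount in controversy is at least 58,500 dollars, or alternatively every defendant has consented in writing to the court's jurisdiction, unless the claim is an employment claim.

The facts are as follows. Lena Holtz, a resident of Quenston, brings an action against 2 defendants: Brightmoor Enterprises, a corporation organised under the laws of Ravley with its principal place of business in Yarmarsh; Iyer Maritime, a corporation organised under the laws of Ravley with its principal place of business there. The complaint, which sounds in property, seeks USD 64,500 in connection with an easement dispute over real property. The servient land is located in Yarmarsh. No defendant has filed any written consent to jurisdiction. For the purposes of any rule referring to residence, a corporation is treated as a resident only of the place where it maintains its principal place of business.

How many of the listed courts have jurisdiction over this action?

2

The Yarmarsh Regional Court:
  (a) The operative events occurred in Yarmarsh — that alternative is enough. Met.
  (b) The amount in controversy is USD 64,500, above the USD 54,500 ceiling; no such written consent has been filed — none of the alternatives is met. The proviso rescues it, though: Brightmoor Enterprises resides in Yarmarsh. Condition met.
  (c) The plaintiff resides in Quenston, which is not Yarmarsh, so one alternative holds. Condition met.
  (d) Brightmoor Enterprises resides in Yarmarsh — that alternative is enough. Satisfied.
  → Every requirement is satisfied — jurisdiction.
The Superior Court of Yarmarsh:
  (a) The claim is a property claim, not a consumer claim — that alternative is enough. Satisfied.
  (b) The plaintiff resides in Quenston, which is not Galen — that alternative is enough. Condition met.
  (c) The operative events occurred in Yarmarsh. Met.
  (d) The amount in controversy is 64,500 dollars, which meets the 58,500 dollars floor, so one alternative holds. Met.
  → Every requirement is satisfied — jurisdiction.
Courts with jurisdiction: the Yarmarsh Regional Court, the Superior Court of Yarmarsh — 2 in total.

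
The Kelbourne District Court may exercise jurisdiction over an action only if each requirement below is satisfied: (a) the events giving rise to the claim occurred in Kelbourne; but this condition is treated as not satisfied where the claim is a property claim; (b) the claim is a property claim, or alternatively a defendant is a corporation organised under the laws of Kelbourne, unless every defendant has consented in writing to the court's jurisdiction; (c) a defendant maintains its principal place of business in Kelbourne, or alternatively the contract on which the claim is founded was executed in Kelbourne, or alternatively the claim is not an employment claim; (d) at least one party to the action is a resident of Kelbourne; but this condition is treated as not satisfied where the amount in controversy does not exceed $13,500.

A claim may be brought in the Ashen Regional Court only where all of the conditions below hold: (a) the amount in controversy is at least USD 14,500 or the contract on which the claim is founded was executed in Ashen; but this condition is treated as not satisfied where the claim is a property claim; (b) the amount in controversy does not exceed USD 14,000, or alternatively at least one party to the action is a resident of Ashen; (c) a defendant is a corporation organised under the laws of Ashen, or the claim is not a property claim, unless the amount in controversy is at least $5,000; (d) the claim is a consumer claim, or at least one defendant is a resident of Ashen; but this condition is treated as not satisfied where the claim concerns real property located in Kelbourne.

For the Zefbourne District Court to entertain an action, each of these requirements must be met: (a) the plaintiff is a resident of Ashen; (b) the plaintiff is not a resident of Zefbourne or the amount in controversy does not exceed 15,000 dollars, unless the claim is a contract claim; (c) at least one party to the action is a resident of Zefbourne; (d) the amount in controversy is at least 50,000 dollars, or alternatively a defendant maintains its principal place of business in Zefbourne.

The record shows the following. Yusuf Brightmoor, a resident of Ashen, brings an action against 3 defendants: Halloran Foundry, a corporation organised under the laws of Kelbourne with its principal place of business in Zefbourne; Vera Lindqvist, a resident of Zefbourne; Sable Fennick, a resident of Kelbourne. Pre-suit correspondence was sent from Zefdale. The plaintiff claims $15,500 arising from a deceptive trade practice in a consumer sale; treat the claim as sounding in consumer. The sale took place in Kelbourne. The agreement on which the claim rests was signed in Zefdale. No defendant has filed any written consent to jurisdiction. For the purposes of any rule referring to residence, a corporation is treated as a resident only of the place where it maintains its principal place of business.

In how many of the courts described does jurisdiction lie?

The Kelbourne District Court:
  (a) The operative events occurred in Kelbourne. The exception is not triggered, since the claim is a consumer claim, not a property claim. Met.
  (b) Halloran Foundry is organised under the laws of Kelbourne, which satisfies one of the alternatives. Condition met.
  (c) The claim is a consumer claim, not an employment claim — that alternative is enough. Met.
  (d) Sable Fennick resides in Kelbourne. The exception is not triggered, since the amount in controversy is USD 15,500, above the 13,500 dollars ceiling. Satisfied.
  → Jurisdiction lies.
The Ashen Regional Court:
  (a) The amount in controversy is $15,500, which meets the 14,500 dollars floor, so one alternative holds. The carve-out does not apply: the claim is a consumer claim, not a property claim. Satisfied.
  (b) Yusuf Brightmoor resides in Ashen, so this disjunct is met. Satisfied.
  (c) The claim is a consumer claim, not a property claim, so one alternative holds. Condition met.
  (d) The claim is a consumer claim, so this disjunct is met. The carve-out does not apply: the claim does not concern real property. Satisfied.
  → The court has jurisdiction.
The Zefbourne District Court:
  (a) The plaintiff resides in Ashen. Condition met.
  (b) The plaintiff resides in Ashen, which is not Zefbourne, so one alternative holds. Condition met.
  (c) Halloran Foundry resides in Zefbourne. Met.
  (d) Halloran Foundry has its principal place of business in Zefbourne, which satisfies one of the alternatives. Condition met.
  → All conditions met; jurisdiction exists.
Courts with jurisdiction: the Kelbourne District Court, the Ashen Regional Court, the Zefbourne District Court — 3 in total.

3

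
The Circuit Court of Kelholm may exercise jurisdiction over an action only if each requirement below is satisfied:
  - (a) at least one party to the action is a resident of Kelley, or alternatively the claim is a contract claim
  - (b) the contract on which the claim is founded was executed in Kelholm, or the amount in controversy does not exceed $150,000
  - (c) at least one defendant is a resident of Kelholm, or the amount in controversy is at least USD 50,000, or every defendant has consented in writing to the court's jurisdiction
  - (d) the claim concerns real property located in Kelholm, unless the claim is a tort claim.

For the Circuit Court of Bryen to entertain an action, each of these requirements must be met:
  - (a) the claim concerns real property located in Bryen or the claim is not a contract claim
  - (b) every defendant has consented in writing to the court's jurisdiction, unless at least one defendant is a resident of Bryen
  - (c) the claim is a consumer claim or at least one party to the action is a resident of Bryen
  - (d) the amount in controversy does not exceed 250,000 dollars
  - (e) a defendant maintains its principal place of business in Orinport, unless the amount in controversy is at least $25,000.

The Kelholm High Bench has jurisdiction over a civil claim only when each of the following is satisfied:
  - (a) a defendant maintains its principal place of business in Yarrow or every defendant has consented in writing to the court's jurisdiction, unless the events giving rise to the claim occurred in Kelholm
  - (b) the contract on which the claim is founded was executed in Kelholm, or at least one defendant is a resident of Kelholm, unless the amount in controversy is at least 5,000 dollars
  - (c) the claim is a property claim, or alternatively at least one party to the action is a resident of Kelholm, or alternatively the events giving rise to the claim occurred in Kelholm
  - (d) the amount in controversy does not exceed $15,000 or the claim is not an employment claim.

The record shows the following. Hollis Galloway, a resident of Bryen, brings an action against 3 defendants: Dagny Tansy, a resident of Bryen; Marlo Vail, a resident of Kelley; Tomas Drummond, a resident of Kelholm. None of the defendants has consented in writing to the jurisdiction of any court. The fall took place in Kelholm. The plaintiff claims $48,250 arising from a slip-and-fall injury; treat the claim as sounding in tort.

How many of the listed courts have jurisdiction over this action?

3

The Circuit Court of Kelholm:
  (a) Marlo Vail resides in Kelley, so one alternative holds. Met.
  (b) The amount in controversy is $48,250, within the $150,000 ceiling, so this disjunct is met. Satisfied.
  (c) Tomas Drummond resides in Kelholm, so this disjunct is met. Met.
  (d) The claim does not concern real property. However, the claim is a tort claim, so the 'unless' proviso supplies this condition. Satisfied.
  → Jurisdiction lies.
The Circuit Court of Bryen:
  (a) The claim is a tort claim, not a contract claim, which satisfies one of the alternatives. Met.
  (b) No such written consent has been filed. The proviso rescues it, though: Dagny Tansy resides in Bryen. Satisfied.
  (c) Hollis Galloway resides in Bryen, so this disjunct is met. Condition met.
  (d) The amount in controversy is $48,250, within the USD 250,000 ceiling. Condition met.
  (e) No defendant is a corporation. But the amount in controversy is 48,250 dollars, which meets the USD 25,000 floor, and the 'unless' clause therefore excuses the requirement. Satisfied.
  → Jurisdiction lies.
The Kelholm High Bench:
  (a) No defendant is a corporation; no such written consent has been filed — every alternative fails. However, the operative events occurred in Kelholm, so the 'unless' proviso supplies this condition. Condition met.
  (b) Tomas Drummond resides in Kelholm, so this disjunct is met. Met.
  (c) Tomas Drummond resides in Kelholm, which satisfies one of the alternatives. Condition met.
  (d) The claim is a tort claim, not an employment claim, which satisfies one of the alternatives. Satisfied.
  → Every requirement is satisfied — jurisdiction.
Courts with jurisdiction: the Circuit Court of Kelholm, the Circuit Court of Bryen, the Kelholm High Bench — 3 in total.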